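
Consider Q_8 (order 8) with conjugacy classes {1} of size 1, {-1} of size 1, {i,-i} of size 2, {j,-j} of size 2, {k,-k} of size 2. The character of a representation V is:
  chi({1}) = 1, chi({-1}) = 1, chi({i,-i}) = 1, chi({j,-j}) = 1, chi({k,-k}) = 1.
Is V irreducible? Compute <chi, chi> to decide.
Irreducible: <chi, chi> = 1.

Solution. <chi, chi> = (1/|G|) sum_C |C| * |chi(C)|^2 = (1/8)[1*|1|^2 + 1*|1|^2 + 2*|1|^2 + 2*|1|^2 + 2*|1|^2]
  = (1/8)[(1) + (1) + (2) + (2) + (2)] = 8/8 = 1.
A character is irreducible iff <chi, chi> = 1, so this representation is irreducible.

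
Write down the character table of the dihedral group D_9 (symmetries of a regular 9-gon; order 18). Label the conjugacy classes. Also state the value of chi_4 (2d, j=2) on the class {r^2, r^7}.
Conjugacy classes: {e} of size 1, {r^1, r^8} of size 2, {r^2, r^7} of size 2, {r^3, r^6} of size 2, {r^4, r^5} of size 2, {s, sr, ..., sr^8} of size 9.
Character table:
  irrep \ class              {e} (size 1)  {r^1, r^8} (size 2)  {r^2, r^7} (size 2)  {r^3, r^6} (size 2)  {r^4, r^5} (size 2)  {s, sr, ..., sr^8} (size 9)
  chi_1 (triv)               1             1                    1                    1                    1                    1                          
  chi_2 (sign: r->1, s->-1)  1             1                    1                    1                    1                    -1                         
  chi_3 (2d, j=1)            2             2*cos(2*pi/9)        2*cos(4*pi/9)        -1                   -2*cos(pi/9)         0                          
  chi_4 (2d, j=2)            2             2*cos(4*pi/9)        -2*cos(pi/9)         -1                   2*cos(2*pi/9)        0                          
  chi_5 (2d, j=3)            2             -1                   -1                   2                    -1                   0                          
  chi_6 (2d, j=4)            2             -2*cos(pi/9)         2*cos(2*pi/9)        -1                   2*cos(4*pi/9)        0                          

Spot check: chi_4 (2d, j=2) on {r^2, r^7} = -2*cos(pi/9).

Details: D_9 has order 2*9 = 18 with 6 conjugacy classes, hence 6 irreducibles. Sum of squared dims 1 + 1 + 4 + 4 + 4 + 4 = 18 = |G|. Linear characters come from the abelianisation; the 2-dimensional irreps have character r^k -> 2*cos(2*pi*j*k/9), reflections -> 0.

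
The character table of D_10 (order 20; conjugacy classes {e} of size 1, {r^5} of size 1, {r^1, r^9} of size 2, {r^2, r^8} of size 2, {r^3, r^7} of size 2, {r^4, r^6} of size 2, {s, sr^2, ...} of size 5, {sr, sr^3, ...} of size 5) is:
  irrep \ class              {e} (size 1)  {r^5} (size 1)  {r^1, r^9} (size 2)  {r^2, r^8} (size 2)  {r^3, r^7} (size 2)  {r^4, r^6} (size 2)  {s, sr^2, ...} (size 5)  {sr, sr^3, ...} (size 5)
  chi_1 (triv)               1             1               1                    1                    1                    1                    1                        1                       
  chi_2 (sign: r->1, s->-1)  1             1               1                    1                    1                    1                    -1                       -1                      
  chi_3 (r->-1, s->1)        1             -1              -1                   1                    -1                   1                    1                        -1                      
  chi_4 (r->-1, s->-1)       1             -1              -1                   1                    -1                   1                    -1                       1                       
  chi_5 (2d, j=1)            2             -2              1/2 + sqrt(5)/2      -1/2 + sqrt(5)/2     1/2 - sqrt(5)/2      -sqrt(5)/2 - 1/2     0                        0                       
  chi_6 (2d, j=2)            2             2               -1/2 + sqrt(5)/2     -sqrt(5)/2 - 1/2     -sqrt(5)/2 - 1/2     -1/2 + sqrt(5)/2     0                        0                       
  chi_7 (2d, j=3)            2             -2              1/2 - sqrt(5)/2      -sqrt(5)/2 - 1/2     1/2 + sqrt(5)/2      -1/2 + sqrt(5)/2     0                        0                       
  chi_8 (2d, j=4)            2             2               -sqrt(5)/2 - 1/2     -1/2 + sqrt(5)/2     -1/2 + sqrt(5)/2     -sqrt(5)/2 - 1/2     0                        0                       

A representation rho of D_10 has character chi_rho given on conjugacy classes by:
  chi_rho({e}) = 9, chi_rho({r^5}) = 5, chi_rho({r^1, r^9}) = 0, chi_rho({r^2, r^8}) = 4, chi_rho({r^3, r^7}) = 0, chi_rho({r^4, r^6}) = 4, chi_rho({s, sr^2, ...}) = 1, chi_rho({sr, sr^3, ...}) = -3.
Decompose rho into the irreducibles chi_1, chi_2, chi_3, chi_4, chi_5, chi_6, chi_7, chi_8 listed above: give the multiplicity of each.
Multiplicities: chi_1: 1, chi_2: 2, chi_3: 2, chi_4: 0, chi_5: 0, chi_6: 1, chi_7: 0, chi_8: 1.

Solution. Use <chi_rho, chi> = (1/|G|) sum_C |C| * chi_rho(C) * conj(chi(C)) with |G| = 20 for each irreducible chi in the table:
  <chi_rho, chi_1> = (1/20)[1*(9)*conj(1) + 1*(5)*conj(1) + 2*(0)*conj(1) + 2*(4)*conj(1) + 2*(0)*conj(1) + 2*(4)*conj(1) + 5*(1)*conj(1) + 5*(-3)*conj(1)]
      = (1/20)[(9) + (5) + (0) + (8) + (0) + (8) + (5) + (-15)] = 20/20 = 1
  <chi_rho, chi_2> = (1/20)[1*(9)*conj(1) + 1*(5)*conj(1) + 2*(0)*conj(1) + 2*(4)*conj(1) + 2*(0)*conj(1) + 2*(4)*conj(1) + 5*(1)*conj(-1) + 5*(-3)*conj(-1)]
      = (1/20)[(9) + (5) + (0) + (8) + (0) + (8) + (-5) + (15)] = 40/20 = 2
  <chi_rho, chi_3> = (1/20)[1*(9)*conj(1) + 1*(5)*conj(-1) + 2*(0)*conj(-1) + 2*(4)*conj(1) + 2*(0)*conj(-1) + 2*(4)*conj(1) + 5*(1)*conj(1) + 5*(-3)*conj(-1)]
      = (1/20)[(9) + (-5) + (0) + (8) + (0) + (8) + (5) + (15)] = 40/20 = 2
  <chi_rho, chi_4> = (1/20)[1*(9)*conj(1) + 1*(5)*conj(-1) + 2*(0)*conj(-1) + 2*(4)*conj(1) + 2*(0)*conj(-1) + 2*(4)*conj(1) + 5*(1)*conj(-1) + 5*(-3)*conj(1)]
      = (1/20)[(9) + (-5) + (0) + (8) + (0) + (8) + (-5) + (-15)] = 0/20 = 0
  <chi_rho, chi_5> = (1/20)[1*(9)*conj(2) + 1*(5)*conj(-2) + 2*(0)*conj(1/2 + sqrt(5)/2) + 2*(4)*conj(-1/2 + sqrt(5)/2) + 2*(0)*conj(1/2 - sqrt(5)/2) + 2*(4)*conj(-sqrt(5)/2 - 1/2) + 5*(1)*conj(0) + 5*(-3)*conj(0)]
      = (1/20)[(18) + (-10) + (0) + (-4 + 4*sqrt(5)) + (0) + (-4*sqrt(5) - 4) + (0) + (0)] = 0/20 = 0
  <chi_rho, chi_6> = (1/20)[1*(9)*conj(2) + 1*(5)*conj(2) + 2*(0)*conj(-1/2 + sqrt(5)/2) + 2*(4)*conj(-sqrt(5)/2 - 1/2) + 2*(0)*conj(-sqrt(5)/2 - 1/2) + 2*(4)*conj(-1/2 + sqrt(5)/2) + 5*(1)*conj(0) + 5*(-3)*conj(0)]
      = (1/20)[(18) + (10) + (0) + (-4*sqrt(5) - 4) + (0) + (-4 + 4*sqrt(5)) + (0) + (0)] = 20/20 = 1
  <chi_rho, chi_7> = (1/20)[1*(9)*conj(2) + 1*(5)*conj(-2) + 2*(0)*conj(1/2 - sqrt(5)/2) + 2*(4)*conj(-sqrt(5)/2 - 1/2) + 2*(0)*conj(1/2 + sqrt(5)/2) + 2*(4)*conj(-1/2 + sqrt(5)/2) + 5*(1)*conj(0) + 5*(-3)*conj(0)]
      = (1/20)[(18) + (-10) + (0) + (-4*sqrt(5) - 4) + (0) + (-4 + 4*sqrt(5)) + (0) + (0)] = 0/20 = 0
  <chi_rho, chi_8> = (1/20)[1*(9)*conj(2) + 1*(5)*conj(2) + 2*(0)*conj(-sqrt(5)/2 - 1/2) + 2*(4)*conj(-1/2 + sqrt(5)/2) + 2*(0)*conj(-1/2 + sqrt(5)/2) + 2*(4)*conj(-sqrt(5)/2 - 1/2) + 5*(1)*conj(0) + 5*(-3)*conj(0)]
      = (1/20)[(18) + (10) + (0) + (-4 + 4*sqrt(5)) + (0) + (-4*sqrt(5) - 4) + (0) + (0)] = 20/20 = 1
Dimension check: dim(rho) = sum (mult * dim) = 1*1 + 2*1 + 2*1 + 0*1 + 0*2 + 1*2 + 0*2 + 1*2 = 9 = chi_rho(e) = 9.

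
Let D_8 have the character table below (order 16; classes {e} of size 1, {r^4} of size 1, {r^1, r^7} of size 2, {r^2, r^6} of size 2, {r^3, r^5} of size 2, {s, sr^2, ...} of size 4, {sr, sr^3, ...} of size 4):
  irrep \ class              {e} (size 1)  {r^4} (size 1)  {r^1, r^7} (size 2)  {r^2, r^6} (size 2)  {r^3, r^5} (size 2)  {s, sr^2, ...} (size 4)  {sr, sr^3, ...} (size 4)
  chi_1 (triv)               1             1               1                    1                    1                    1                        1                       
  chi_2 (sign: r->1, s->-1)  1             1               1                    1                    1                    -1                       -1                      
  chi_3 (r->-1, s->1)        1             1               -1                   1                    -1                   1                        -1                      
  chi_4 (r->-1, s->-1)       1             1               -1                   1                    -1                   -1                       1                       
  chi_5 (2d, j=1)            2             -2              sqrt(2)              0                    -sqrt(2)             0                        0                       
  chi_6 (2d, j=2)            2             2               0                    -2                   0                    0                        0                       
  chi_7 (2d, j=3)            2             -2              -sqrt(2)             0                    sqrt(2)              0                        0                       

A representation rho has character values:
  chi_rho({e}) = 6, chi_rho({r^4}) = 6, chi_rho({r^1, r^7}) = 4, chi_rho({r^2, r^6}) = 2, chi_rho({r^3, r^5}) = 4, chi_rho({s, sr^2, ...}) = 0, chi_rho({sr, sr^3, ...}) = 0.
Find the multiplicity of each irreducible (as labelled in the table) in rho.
Multiplicities: chi_1: 2, chi_2: 2, chi_3: 0, chi_4: 0, chi_5: 0, chi_6: 1, chi_7: 0.

Justification: Use <chi_rho, chi> = (1/|G|) sum_C |C| * chi_rho(C) * conj(chi(C)) with |G| = 16 for each irreducible chi in the table:
  <chi_rho, chi_1> = (1/16)[1*(6)*conj(1) + 1*(6)*conj(1) + 2*(4)*conj(1) + 2*(2)*conj(1) + 2*(4)*conj(1) + 4*(0)*conj(1) + 4*(0)*conj(1)]
      = (1/16)[(6) + (6) + (8) + (4) + (8) + (0) + (0)] = 32/16 = 2
  <chi_rho, chi_2> = (1/16)[1*(6)*conj(1) + 1*(6)*conj(1) + 2*(4)*conj(1) + 2*(2)*conj(1) + 2*(4)*conj(1) + 4*(0)*conj(-1) + 4*(0)*conj(-1)]
      = (1/16)[(6) + (6) + (8) + (4) + (8) + (0) + (0)] = 32/16 = 2
  <chi_rho, chi_3> = (1/16)[1*(6)*conj(1) + 1*(6)*conj(1) + 2*(4)*conj(-1) + 2*(2)*conj(1) + 2*(4)*conj(-1) + 4*(0)*conj(1) + 4*(0)*conj(-1)]
      = (1/16)[(6) + (6) + (-8) + (4) + (-8) + (0) + (0)] = 0/16 = 0
  <chi_rho, chi_4> = (1/16)[1*(6)*conj(1) + 1*(6)*conj(1) + 2*(4)*conj(-1) + 2*(2)*conj(1) + 2*(4)*conj(-1) + 4*(0)*conj(-1) + 4*(0)*conj(1)]
      = (1/16)[(6) + (6) + (-8) + (4) + (-8) + (0) + (0)] = 0/16 = 0
  <chi_rho, chi_5> = (1/16)[1*(6)*conj(2) + 1*(6)*conj(-2) + 2*(4)*conj(sqrt(2)) + 2*(2)*conj(0) + 2*(4)*conj(-sqrt(2)) + 4*(0)*conj(0) + 4*(0)*conj(0)]
      = (1/16)[(12) + (-12) + (8*sqrt(2)) + (0) + (-8*sqrt(2)) + (0) + (0)] = 0/16 = 0
  <chi_rho, chi_6> = (1/16)[1*(6)*conj(2) + 1*(6)*conj(2) + 2*(4)*conj(0) + 2*(2)*conj(-2) + 2*(4)*conj(0) + 4*(0)*conj(0) + 4*(0)*conj(0)]
      = (1/16)[(12) + (12) + (0) + (-8) + (0) + (0) + (0)] = 16/16 = 1
  <chi_rho, chi_7> = (1/16)[1*(6)*conj(2) + 1*(6)*conj(-2) + 2*(4)*conj(-sqrt(2)) + 2*(2)*conj(0) + 2*(4)*conj(sqrt(2)) + 4*(0)*conj(0) + 4*(0)*conj(0)]
      = (1/16)[(12) + (-12) + (-8*sqrt(2)) + (0) + (8*sqrt(2)) + (0) + (0)] = 0/16 = 0
Dimension check: dim(rho) = sum (mult * dim) = 2*1 + 2*1 + 0*1 + 0*1 + 0*2 + 1*2 + 0*2 = 6 = chi_rho(e) = 6.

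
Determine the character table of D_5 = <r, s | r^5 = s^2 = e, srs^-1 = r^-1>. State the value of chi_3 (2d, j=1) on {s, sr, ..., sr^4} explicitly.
Conjugacy classes: {e} of size 1, {r^1, r^4} of size 2, {r^2, r^3} of size 2, {s, sr, ..., sr^4} of size 5.
Character table:
  irrep \ class              {e} (size 1)  {r^1, r^4} (size 2)  {r^2, r^3} (size 2)  {s, sr, ..., sr^4} (size 5)
  chi_1 (triv)               1             1                    1                    1                          
  chi_2 (sign: r->1, s->-1)  1             1                    1                    -1                         
  chi_3 (2d, j=1)            2             -1/2 + sqrt(5)/2     -sqrt(5)/2 - 1/2     0                          
  chi_4 (2d, j=2)            2             -sqrt(5)/2 - 1/2     -1/2 + sqrt(5)/2     0                          

Spot check: chi_3 (2d, j=1) on {s, sr, ..., sr^4} = 0.

Reasoning: D_5 has order 2*5 = 10 with 4 conjugacy classes, hence 4 irreducibles. Sum of squared dims 1 + 1 + 4 + 4 = 10 = |G|. Linear characters come from the abelianisation; the 2-dimensional irreps have character r^k -> 2*cos(2*pi*j*k/5), reflections -> 0.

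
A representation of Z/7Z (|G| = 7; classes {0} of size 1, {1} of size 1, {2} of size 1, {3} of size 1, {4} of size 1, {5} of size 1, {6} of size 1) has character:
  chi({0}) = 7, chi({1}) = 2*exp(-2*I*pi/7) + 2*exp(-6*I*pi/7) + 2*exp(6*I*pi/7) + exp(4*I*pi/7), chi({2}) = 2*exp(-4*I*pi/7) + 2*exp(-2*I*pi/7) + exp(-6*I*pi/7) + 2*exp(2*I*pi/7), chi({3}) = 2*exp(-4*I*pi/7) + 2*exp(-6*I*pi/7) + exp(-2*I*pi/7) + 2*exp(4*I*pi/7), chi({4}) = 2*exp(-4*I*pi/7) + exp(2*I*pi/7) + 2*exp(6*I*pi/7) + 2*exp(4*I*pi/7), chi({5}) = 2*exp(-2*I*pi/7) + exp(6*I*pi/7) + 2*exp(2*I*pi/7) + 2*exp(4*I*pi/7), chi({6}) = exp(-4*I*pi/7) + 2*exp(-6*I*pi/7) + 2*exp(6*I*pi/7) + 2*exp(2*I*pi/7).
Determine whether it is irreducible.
Not irreducible (reducible): <chi, chi> = 13 > 1.

Reasoning: <chi, chi> = (1/|G|) sum_C |C| * |chi(C)|^2 = (1/7)[1*|7|^2 + 1*|2*exp(-2*I*pi/7) + 2*exp(-6*I*pi/7) + 2*exp(6*I*pi/7) + exp(4*I*pi/7)|^2 + 1*|2*exp(-4*I*pi/7) + 2*exp(-2*I*pi/7) + exp(-6*I*pi/7) + 2*exp(2*I*pi/7)|^2 + 1*|2*exp(-4*I*pi/7) + 2*exp(-6*I*pi/7) + exp(-2*I*pi/7) + 2*exp(4*I*pi/7)|^2 + 1*|2*exp(-4*I*pi/7) + exp(2*I*pi/7) + 2*exp(6*I*pi/7) + 2*exp(4*I*pi/7)|^2 + 1*|2*exp(-2*I*pi/7) + exp(6*I*pi/7) + 2*exp(2*I*pi/7) + 2*exp(4*I*pi/7)|^2 + 1*|exp(-4*I*pi/7) + 2*exp(-6*I*pi/7) + 2*exp(6*I*pi/7) + 2*exp(2*I*pi/7)|^2]
  = (1/7)[(49) + (7) + (7) + (7) + (7) + (7) + (7)] = 91/7 = 13.
(Exp terms are combined using exp(i*s)*conj(exp(i*t)) = exp(i*(s-t)), and sums of them are collapsed using the identity that for every m > 1 the m distinct m-th roots of unity sum to 0, e.g. 1 + exp(2*I*pi/3) + exp(-2*I*pi/3) = 0.)
A character is irreducible iff <chi, chi> = 1, so this representation is reducible.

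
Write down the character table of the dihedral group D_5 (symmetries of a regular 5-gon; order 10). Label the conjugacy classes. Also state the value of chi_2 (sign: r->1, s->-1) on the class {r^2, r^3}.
Conjugacy classes: {e} of size 1, {r^1, r^4} of size 2, {r^2, r^3} of size 2, {s, sr, ..., sr^4} of size 5.
Character table:
  irrep \ class              {e} (size 1)  {r^1, r^4} (size 2)  {r^2, r^3} (size 2)  {s, sr, ..., sr^4} (size 5)
  chi_1 (triv)               1             1                    1                    1                          
  chi_2 (sign: r->1, s->-1)  1             1                    1                    -1                         
  chi_3 (2d, j=1)            2             -1/2 + sqrt(5)/2     -sqrt(5)/2 - 1/2     0                          
  chi_4 (2d, j=2)            2             -sqrt(5)/2 - 1/2     -1/2 + sqrt(5)/2     0                          

Spot check: chi_2 (sign: r->1, s->-1) on {r^2, r^3} = 1.

Working: D_5 has order 2*5 = 10 with 4 conjugacy classes, hence 4 irreducibles. Sum of squared dims 1 + 1 + 4 + 4 = 10 = |G|. Linear characters come from the abelianisation; the 2-dimensional irreps have character r^k -> 2*cos(2*pi*j*k/5), reflections -> 0.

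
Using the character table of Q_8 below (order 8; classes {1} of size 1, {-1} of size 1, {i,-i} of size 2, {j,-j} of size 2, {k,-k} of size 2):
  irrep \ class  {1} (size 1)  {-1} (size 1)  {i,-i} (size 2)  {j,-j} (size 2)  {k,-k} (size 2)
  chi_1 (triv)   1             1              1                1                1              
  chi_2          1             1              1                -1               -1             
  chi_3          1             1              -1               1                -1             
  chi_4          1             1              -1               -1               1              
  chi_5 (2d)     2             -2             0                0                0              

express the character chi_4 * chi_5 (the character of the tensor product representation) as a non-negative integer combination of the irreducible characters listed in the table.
chi_4 tensor chi_5 = chi_5 (all other irreducibles have multiplicity 0).

Proof sketch: The character of a tensor product is the pointwise product (chi_4 * chi_5)(C) = chi_4(C) * chi_5(C):
  {1}: (1)*(2), {-1}: (1)*(-2), {i,-i}: (-1)*(0), {j,-j}: (-1)*(0), {k,-k}: (1)*(0)
so (chi_4 * chi_5) takes values
  {1} -> 2, {-1} -> -2, {i,-i} -> 0, {j,-j} -> 0, {k,-k} -> 0.
Now take the inner product of this character with each irreducible chi from the table, <chi_4*chi_5, chi> = (1/8) sum_C |C| (chi_4*chi_5)(C) conj(chi(C)):
  <chi_4*chi_5, chi_1> = (1/8)[1*(2)*conj(1) + 1*(-2)*conj(1) + 2*(0)*conj(1) + 2*(0)*conj(1) + 2*(0)*conj(1)]
      = (1/8)[(2) + (-2) + (0) + (0) + (0)] = 0/8 = 0
  <chi_4*chi_5, chi_2> = (1/8)[1*(2)*conj(1) + 1*(-2)*conj(1) + 2*(0)*conj(1) + 2*(0)*conj(-1) + 2*(0)*conj(-1)]
      = (1/8)[(2) + (-2) + (0) + (0) + (0)] = 0/8 = 0
  <chi_4*chi_5, chi_3> = (1/8)[1*(2)*conj(1) + 1*(-2)*conj(1) + 2*(0)*conj(-1) + 2*(0)*conj(1) + 2*(0)*conj(-1)]
      = (1/8)[(2) + (-2) + (0) + (0) + (0)] = 0/8 = 0
  <chi_4*chi_5, chi_4> = (1/8)[1*(2)*conj(1) + 1*(-2)*conj(1) + 2*(0)*conj(-1) + 2*(0)*conj(-1) + 2*(0)*conj(1)]
      = (1/8)[(2) + (-2) + (0) + (0) + (0)] = 0/8 = 0
  <chi_4*chi_5, chi_5> = (1/8)[1*(2)*conj(2) + 1*(-2)*conj(-2) + 2*(0)*conj(0) + 2*(0)*conj(0) + 2*(0)*conj(0)]
      = (1/8)[(4) + (4) + (0) + (0) + (0)] = 8/8 = 1
Hence the multiplicities are chi_5: 1. Dimension check: dim(chi_4)*dim(chi_5) = 1*2 = 2 and sum (mult * dim) = 1*2 = 2.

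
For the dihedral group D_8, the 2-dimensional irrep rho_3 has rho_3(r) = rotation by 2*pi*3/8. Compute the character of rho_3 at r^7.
chi_{rho_3}(r^7) = 2*cos(2*pi*3*7/8) = -sqrt(2)

Why: rho_3(r^7) is rotation by angle 2*pi*3*7/8, whose trace is 2*cos(2*pi*3*7/8) = -sqrt(2).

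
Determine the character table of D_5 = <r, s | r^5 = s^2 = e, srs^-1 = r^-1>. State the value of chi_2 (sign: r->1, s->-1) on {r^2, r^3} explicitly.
Conjugacy classes: {e} of size 1, {r^1, r^4} of size 2, {r^2, r^3} of size 2, {s, sr, ..., sr^4} of size 5.
Character table:
  irrep \ class              {e} (size 1)  {r^1, r^4} (size 2)  {r^2, r^3} (size 2)  {s, sr, ..., sr^4} (size 5)
  chi_1 (triv)               1             1                    1                    1                          
  chi_2 (sign: r->1, s->-1)  1             1                    1                    -1                         
  chi_3 (2d, j=1)            2             -1/2 + sqrt(5)/2     -sqrt(5)/2 - 1/2     0                          
  chi_4 (2d, j=2)            2             -sqrt(5)/2 - 1/2     -1/2 + sqrt(5)/2     0                          

Spot check: chi_2 (sign: r->1, s->-1) on {r^2, r^3} = 1.

Working: D_5 has order 2*5 = 10 with 4 conjugacy classes, hence 4 irreducibles. Sum of squared dims 1 + 1 + 4 + 4 = 10 = |G|. Linear characters come from the abelianisation; the 2-dimensional irreps have character r^k -> 2*cos(2*pi*j*k/5), reflections -> 0.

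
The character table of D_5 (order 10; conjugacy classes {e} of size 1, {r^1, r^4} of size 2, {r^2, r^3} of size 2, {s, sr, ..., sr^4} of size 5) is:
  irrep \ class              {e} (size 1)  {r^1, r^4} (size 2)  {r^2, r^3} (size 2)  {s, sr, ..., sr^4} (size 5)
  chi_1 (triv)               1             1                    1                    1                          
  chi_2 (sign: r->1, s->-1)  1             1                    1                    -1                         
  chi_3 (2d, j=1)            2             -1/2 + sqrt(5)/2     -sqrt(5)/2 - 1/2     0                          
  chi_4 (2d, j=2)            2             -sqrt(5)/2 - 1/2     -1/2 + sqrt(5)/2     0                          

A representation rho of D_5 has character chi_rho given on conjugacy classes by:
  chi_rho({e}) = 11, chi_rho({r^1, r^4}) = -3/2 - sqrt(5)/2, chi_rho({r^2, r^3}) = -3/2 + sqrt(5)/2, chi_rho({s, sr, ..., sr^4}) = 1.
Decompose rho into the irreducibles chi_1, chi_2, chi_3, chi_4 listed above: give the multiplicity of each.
Multiplicities: chi_1: 1, chi_2: 0, chi_3: 2, chi_4: 3.

Proof sketch: Use <chi_rho, chi> = (1/|G|) sum_C |C| * chi_rho(C) * conj(chi(C)) with |G| = 10 for each irreducible chi in the table:
  <chi_rho, chi_1> = (1/10)[1*(11)*conj(1) + 2*(-3/2 - sqrt(5)/2)*conj(1) + 2*(-3/2 + sqrt(5)/2)*conj(1) + 5*(1)*conj(1)]
      = (1/10)[(11) + (-3 - sqrt(5)) + (-3 + sqrt(5)) + (5)] = 10/10 = 1
  <chi_rho, chi_2> = (1/10)[1*(11)*conj(1) + 2*(-3/2 - sqrt(5)/2)*conj(1) + 2*(-3/2 + sqrt(5)/2)*conj(1) + 5*(1)*conj(-1)]
      = (1/10)[(11) + (-3 - sqrt(5)) + (-3 + sqrt(5)) + (-5)] = 0/10 = 0
  <chi_rho, chi_3> = (1/10)[1*(11)*conj(2) + 2*(-3/2 - sqrt(5)/2)*conj(-1/2 + sqrt(5)/2) + 2*(-3/2 + sqrt(5)/2)*conj(-sqrt(5)/2 - 1/2) + 5*(1)*conj(0)]
      = (1/10)[(22) + (-sqrt(5) - 1) + (-1 + sqrt(5)) + (0)] = 20/10 = 2
  <chi_rho, chi_4> = (1/10)[1*(11)*conj(2) + 2*(-3/2 - sqrt(5)/2)*conj(-sqrt(5)/2 - 1/2) + 2*(-3/2 + sqrt(5)/2)*conj(-1/2 + sqrt(5)/2) + 5*(1)*conj(0)]
      = (1/10)[(22) + (4 + 2*sqrt(5)) + (4 - 2*sqrt(5)) + (0)] = 30/10 = 3
Dimension check: dim(rho) = sum (mult * dim) = 1*1 + 0*1 + 2*2 + 3*2 = 11 = chi_rho(e) = 11.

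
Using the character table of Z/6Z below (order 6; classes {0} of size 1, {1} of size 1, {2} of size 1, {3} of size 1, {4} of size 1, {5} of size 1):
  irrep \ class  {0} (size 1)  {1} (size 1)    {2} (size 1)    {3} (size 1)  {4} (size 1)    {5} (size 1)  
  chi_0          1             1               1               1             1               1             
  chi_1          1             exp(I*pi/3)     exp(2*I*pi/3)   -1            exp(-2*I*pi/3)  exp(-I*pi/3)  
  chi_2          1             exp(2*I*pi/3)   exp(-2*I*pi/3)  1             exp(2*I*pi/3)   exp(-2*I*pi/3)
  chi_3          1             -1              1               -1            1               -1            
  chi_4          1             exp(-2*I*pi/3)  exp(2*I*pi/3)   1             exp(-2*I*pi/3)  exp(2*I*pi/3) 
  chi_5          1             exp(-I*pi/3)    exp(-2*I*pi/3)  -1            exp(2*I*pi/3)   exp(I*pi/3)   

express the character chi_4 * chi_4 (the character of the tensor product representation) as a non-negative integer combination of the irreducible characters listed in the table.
chi_4 tensor chi_4 = chi_2 (all other irreducibles have multiplicity 0).

Justification: The character of a tensor product is the pointwise product (chi_4 * chi_4)(C) = chi_4(C) * chi_4(C):
  {0}: (1)*(1), {1}: (exp(-2*I*pi/3))*(exp(-2*I*pi/3)), {2}: (exp(2*I*pi/3))*(exp(2*I*pi/3)), {3}: (1)*(1), {4}: (exp(-2*I*pi/3))*(exp(-2*I*pi/3)), {5}: (exp(2*I*pi/3))*(exp(2*I*pi/3))
so (chi_4 * chi_4) takes values
  {0} -> 1, {1} -> exp(2*I*pi/3), {2} -> exp(-2*I*pi/3), {3} -> 1, {4} -> exp(2*I*pi/3), {5} -> exp(-2*I*pi/3).
Now take the inner product of this character with each irreducible chi from the table, <chi_4*chi_4, chi> = (1/6) sum_C |C| (chi_4*chi_4)(C) conj(chi(C)):
  <chi_4*chi_4, chi_0> = (1/6)[1*(1)*conj(1) + 1*(exp(2*I*pi/3))*conj(1) + 1*(exp(-2*I*pi/3))*conj(1) + 1*(1)*conj(1) + 1*(exp(2*I*pi/3))*conj(1) + 1*(exp(-2*I*pi/3))*conj(1)]
      = (1/6)[(1) + (exp(2*I*pi/3)) + (exp(-2*I*pi/3)) + (1) + (exp(2*I*pi/3)) + (exp(-2*I*pi/3))] = 0/6 = 0
  <chi_4*chi_4, chi_1> = (1/6)[1*(1)*conj(1) + 1*(exp(2*I*pi/3))*conj(exp(I*pi/3)) + 1*(exp(-2*I*pi/3))*conj(exp(2*I*pi/3)) + 1*(1)*conj(-1) + 1*(exp(2*I*pi/3))*conj(exp(-2*I*pi/3)) + 1*(exp(-2*I*pi/3))*conj(exp(-I*pi/3))]
      = (1/6)[(1) + (exp(I*pi/3)) + (exp(2*I*pi/3)) + (-1) + (exp(-2*I*pi/3)) + (exp(-I*pi/3))] = 0/6 = 0
  <chi_4*chi_4, chi_2> = (1/6)[1*(1)*conj(1) + 1*(exp(2*I*pi/3))*conj(exp(2*I*pi/3)) + 1*(exp(-2*I*pi/3))*conj(exp(-2*I*pi/3)) + 1*(1)*conj(1) + 1*(exp(2*I*pi/3))*conj(exp(2*I*pi/3)) + 1*(exp(-2*I*pi/3))*conj(exp(-2*I*pi/3))]
      = (1/6)[(1) + (1) + (1) + (1) + (1) + (1)] = 6/6 = 1
  <chi_4*chi_4, chi_3> = (1/6)[1*(1)*conj(1) + 1*(exp(2*I*pi/3))*conj(-1) + 1*(exp(-2*I*pi/3))*conj(1) + 1*(1)*conj(-1) + 1*(exp(2*I*pi/3))*conj(1) + 1*(exp(-2*I*pi/3))*conj(-1)]
      = (1/6)[(1) + (-exp(2*I*pi/3)) + (exp(-2*I*pi/3)) + (-1) + (exp(2*I*pi/3)) + (-exp(-2*I*pi/3))] = 0/6 = 0
  <chi_4*chi_4, chi_4> = (1/6)[1*(1)*conj(1) + 1*(exp(2*I*pi/3))*conj(exp(-2*I*pi/3)) + 1*(exp(-2*I*pi/3))*conj(exp(2*I*pi/3)) + 1*(1)*conj(1) + 1*(exp(2*I*pi/3))*conj(exp(-2*I*pi/3)) + 1*(exp(-2*I*pi/3))*conj(exp(2*I*pi/3))]
      = (1/6)[(1) + (exp(-2*I*pi/3)) + (exp(2*I*pi/3)) + (1) + (exp(-2*I*pi/3)) + (exp(2*I*pi/3))] = 0/6 = 0
  <chi_4*chi_4, chi_5> = (1/6)[1*(1)*conj(1) + 1*(exp(2*I*pi/3))*conj(exp(-I*pi/3)) + 1*(exp(-2*I*pi/3))*conj(exp(-2*I*pi/3)) + 1*(1)*conj(-1) + 1*(exp(2*I*pi/3))*conj(exp(2*I*pi/3)) + 1*(exp(-2*I*pi/3))*conj(exp(I*pi/3))]
      = (1/6)[(1) + (-1) + (1) + (-1) + (1) + (-1)] = 0/6 = 0
(Exp terms are combined using exp(i*s)*conj(exp(i*t)) = exp(i*(s-t)), and sums of them are collapsed using the identity that for every m > 1 the m distinct m-th roots of unity sum to 0, e.g. 1 + exp(2*I*pi/3) + exp(-2*I*pi/3) = 0.)
Hence the multiplicities are chi_2: 1. Dimension check: dim(chi_4)*dim(chi_4) = 1*1 = 1 and sum (mult * dim) = 1*1 = 1.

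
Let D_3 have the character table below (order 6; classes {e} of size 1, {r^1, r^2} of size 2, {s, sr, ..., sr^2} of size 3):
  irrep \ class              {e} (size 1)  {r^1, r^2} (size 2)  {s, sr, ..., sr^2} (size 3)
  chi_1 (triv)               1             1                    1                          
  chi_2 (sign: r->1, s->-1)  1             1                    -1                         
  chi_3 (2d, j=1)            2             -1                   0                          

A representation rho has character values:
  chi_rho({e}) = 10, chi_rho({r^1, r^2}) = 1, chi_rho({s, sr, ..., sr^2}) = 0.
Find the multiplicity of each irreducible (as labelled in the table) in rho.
Multiplicities: chi_1: 2, chi_2: 2, chi_3: 3.

Use <chi_rho, chi> = (1/|G|) sum_C |C| * chi_rho(C) * conj(chi(C)) with |G| = 6 for each irreducible chi in the table:
  <chi_rho, chi_1> = (1/6)[1*(10)*conj(1) + 2*(1)*conj(1) + 3*(0)*conj(1)]
      = (1/6)[(10) + (2) + (0)] = 12/6 = 2
  <chi_rho, chi_2> = (1/6)[1*(10)*conj(1) + 2*(1)*conj(1) + 3*(0)*conj(-1)]
      = (1/6)[(10) + (2) + (0)] = 12/6 = 2
  <chi_rho, chi_3> = (1/6)[1*(10)*conj(2) + 2*(1)*conj(-1) + 3*(0)*conj(0)]
      = (1/6)[(20) + (-2) + (0)] = 18/6 = 3
Dimension check: dim(rho) = sum (mult * dim) = 2*1 + 2*1 + 3*2 = 10 = chi_rho(e) = 10.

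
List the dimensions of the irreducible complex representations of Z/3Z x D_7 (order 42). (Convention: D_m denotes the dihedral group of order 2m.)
Dimensions: 1, 1, 1, 1, 1, 1, 2, 2, 2, 2, 2, 2, 2, 2, 2

Working: There are 15 irreducibles (= number of conjugacy classes). Their dimensions d_i satisfy sum d_i^2 = |G| = 42: 1 + 1 + 1 + 1 + 1 + 1 + 4 + 4 + 4 + 4 + 4 + 4 + 4 + 4 + 4 = 42. (For the product with Z/3Z: each of the 3 1-dim characters of Z/3Z tensors with each irrep of D_7, giving 3 copies of each D_7-dimension.)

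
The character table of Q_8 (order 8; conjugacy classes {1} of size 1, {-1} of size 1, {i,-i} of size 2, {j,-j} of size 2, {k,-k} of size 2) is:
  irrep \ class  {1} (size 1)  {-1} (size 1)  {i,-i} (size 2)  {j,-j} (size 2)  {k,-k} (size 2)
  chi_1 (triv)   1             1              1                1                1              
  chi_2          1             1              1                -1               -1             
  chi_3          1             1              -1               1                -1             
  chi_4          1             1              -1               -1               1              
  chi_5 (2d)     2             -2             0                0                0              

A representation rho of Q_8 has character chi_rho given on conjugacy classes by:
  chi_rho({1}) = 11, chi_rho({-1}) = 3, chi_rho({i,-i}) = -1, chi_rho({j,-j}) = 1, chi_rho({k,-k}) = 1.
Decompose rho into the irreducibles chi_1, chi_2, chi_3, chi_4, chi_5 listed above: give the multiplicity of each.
Multiplicities: chi_1: 2, chi_2: 1, chi_3: 2, chi_4: 2, chi_5: 2.

Use <chi_rho, chi> = (1/|G|) sum_C |C| * chi_rho(C) * conj(chi(C)) with |G| = 8 for each irreducible chi in the table:
  <chi_rho, chi_1> = (1/8)[1*(11)*conj(1) + 1*(3)*conj(1) + 2*(-1)*conj(1) + 2*(1)*conj(1) + 2*(1)*conj(1)]
      = (1/8)[(11) + (3) + (-2) + (2) + (2)] = 16/8 = 2
  <chi_rho, chi_2> = (1/8)[1*(11)*conj(1) + 1*(3)*conj(1) + 2*(-1)*conj(1) + 2*(1)*conj(-1) + 2*(1)*conj(-1)]
      = (1/8)[(11) + (3) + (-2) + (-2) + (-2)] = 8/8 = 1
  <chi_rho, chi_3> = (1/8)[1*(11)*conj(1) + 1*(3)*conj(1) + 2*(-1)*conj(-1) + 2*(1)*conj(1) + 2*(1)*conj(-1)]
      = (1/8)[(11) + (3) + (2) + (2) + (-2)] = 16/8 = 2
  <chi_rho, chi_4> = (1/8)[1*(11)*conj(1) + 1*(3)*conj(1) + 2*(-1)*conj(-1) + 2*(1)*conj(-1) + 2*(1)*conj(1)]
      = (1/8)[(11) + (3) + (2) + (-2) + (2)] = 16/8 = 2
  <chi_rho, chi_5> = (1/8)[1*(11)*conj(2) + 1*(3)*conj(-2) + 2*(-1)*conj(0) + 2*(1)*conj(0) + 2*(1)*conj(0)]
      = (1/8)[(22) + (-6) + (0) + (0) + (0)] = 16/8 = 2
Dimension check: dim(rho) = sum (mult * dim) = 2*1 + 1*1 + 2*1 + 2*1 + 2*2 = 11 = chi_rho(e) = 11.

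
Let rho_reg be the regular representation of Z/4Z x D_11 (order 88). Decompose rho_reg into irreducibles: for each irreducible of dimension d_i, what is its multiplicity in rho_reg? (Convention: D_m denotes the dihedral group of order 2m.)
Each irreducible V_i of dimension d_i appears with multiplicity d_i, i.e. rho_reg = (direct sum over all irreducibles V_i) d_i V_i. The irreducible dimensions for Z/4Z x D_11 are 1, 1, 1, 1, 1, 1, 1, 1, 2, 2, 2, 2, 2, 2, 2, 2, 2, 2, 2, 2, 2, 2, 2, 2, 2, 2, 2, 2: 8 irreducibles of dimension 1, each with multiplicity 1; 20 irreducibles of dimension 2, each with multiplicity 2. Total dimension 8*1*1 + 20*2*2 = 88 = |G|.

Proof sketch: General theorem: in the regular representation of a finite group G, each irreducible appears with multiplicity equal to its dimension. Check: dim(rho_reg) = sum d_i^2 = 1 + 1 + 1 + 1 + 1 + 1 + 1 + 1 + 4 + 4 + 4 + 4 + 4 + 4 + 4 + 4 + 4 + 4 + 4 + 4 + 4 + 4 + 4 + 4 + 4 + 4 + 4 + 4 = 88 = |G|.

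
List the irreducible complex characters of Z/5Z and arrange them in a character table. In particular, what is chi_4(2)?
Character table of Z/5Z (irreps indexed chi_0,...,chi_4 with chi_k(m) = zeta_5^(k*m), zeta_5 = exp(2*pi*i/5)):
  irrep \ class  {0} (size 1)  {1} (size 1)    {2} (size 1)    {3} (size 1)    {4} (size 1)  
  chi_0          1             1               1               1               1             
  chi_1          1             exp(2*I*pi/5)   exp(4*I*pi/5)   exp(-4*I*pi/5)  exp(-2*I*pi/5)
  chi_2          1             exp(4*I*pi/5)   exp(-2*I*pi/5)  exp(2*I*pi/5)   exp(-4*I*pi/5)
  chi_3          1             exp(-4*I*pi/5)  exp(2*I*pi/5)   exp(-2*I*pi/5)  exp(4*I*pi/5) 
  chi_4          1             exp(-2*I*pi/5)  exp(-4*I*pi/5)  exp(4*I*pi/5)   exp(2*I*pi/5) 

Spot check: chi_4(2) = zeta_5^(4*2) = zeta_5^8 = exp(-4*I*pi/5).

Why: Z/5Z is abelian, so all 5 irreducible complex representations are 1-dimensional. They are given by chi_k(m) = zeta_5^(k*m) for k = 0,...,4. Row orthogonality: sum_m chi_k(m) conj(chi_l(m)) = 5 * [k = l].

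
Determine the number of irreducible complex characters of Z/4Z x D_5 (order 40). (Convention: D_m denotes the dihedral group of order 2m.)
16

Why: The number of irreducible complex representations of a finite group equals its number of conjugacy classes. For a direct product, #classes(G x H) = #classes(G) * #classes(H). Z/4Z has 4 classes (abelian), D_5 has 4 classes, so 4 * 4 = 16, so Z/4Z x D_5 (order 40) has exactly 16 irreducible complex representations.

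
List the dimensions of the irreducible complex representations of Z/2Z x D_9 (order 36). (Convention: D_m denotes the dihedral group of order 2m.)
Dimensions: 1, 1, 1, 1, 2, 2, 2, 2, 2, 2, 2, 2

Details: There are 12 irreducibles (= number of conjugacy classes). Their dimensions d_i satisfy sum d_i^2 = |G| = 36: 1 + 1 + 1 + 1 + 4 + 4 + 4 + 4 + 4 + 4 + 4 + 4 = 36. (For the product with Z/2Z: each of the 2 1-dim characters of Z/2Z tensors with each irrep of D_9, giving 2 copies of each D_9-dimension.)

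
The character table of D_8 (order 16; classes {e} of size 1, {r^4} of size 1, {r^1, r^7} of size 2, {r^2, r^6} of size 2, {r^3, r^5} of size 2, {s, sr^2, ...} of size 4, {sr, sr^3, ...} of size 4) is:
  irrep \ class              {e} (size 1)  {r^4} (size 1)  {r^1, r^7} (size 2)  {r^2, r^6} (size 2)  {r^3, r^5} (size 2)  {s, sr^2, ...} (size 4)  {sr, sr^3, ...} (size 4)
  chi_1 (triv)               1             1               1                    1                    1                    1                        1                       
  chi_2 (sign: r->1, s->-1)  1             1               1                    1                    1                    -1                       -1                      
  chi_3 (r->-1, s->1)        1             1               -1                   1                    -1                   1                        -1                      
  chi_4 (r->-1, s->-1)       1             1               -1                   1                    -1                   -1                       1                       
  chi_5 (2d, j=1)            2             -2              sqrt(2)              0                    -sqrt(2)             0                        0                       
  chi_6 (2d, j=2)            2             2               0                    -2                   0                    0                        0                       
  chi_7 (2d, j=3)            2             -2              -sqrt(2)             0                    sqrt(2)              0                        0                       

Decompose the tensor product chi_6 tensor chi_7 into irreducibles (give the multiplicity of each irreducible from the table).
chi_6 tensor chi_7 = chi_5 + chi_7 (all other irreducibles have multiplicity 0).

The character of a tensor product is the pointwise product (chi_6 * chi_7)(C) = chi_6(C) * chi_7(C):
  {e}: (2)*(2), {r^4}: (2)*(-2), {r^1, r^7}: (0)*(-sqrt(2)), {r^2, r^6}: (-2)*(0), {r^3, r^5}: (0)*(sqrt(2)), {s, sr^2, ...}: (0)*(0), {sr, sr^3, ...}: (0)*(0)
so (chi_6 * chi_7) takes values
  {e} -> 4, {r^4} -> -4, {r^1, r^7} -> 0, {r^2, r^6} -> 0, {r^3, r^5} -> 0, {s, sr^2, ...} -> 0, {sr, sr^3, ...} -> 0.
Now take the inner product of this character with each irreducible chi from the table, <chi_6*chi_7, chi> = (1/16) sum_C |C| (chi_6*chi_7)(C) conj(chi(C)):
  <chi_6*chi_7, chi_1> = (1/16)[1*(4)*conj(1) + 1*(-4)*conj(1) + 2*(0)*conj(1) + 2*(0)*conj(1) + 2*(0)*conj(1) + 4*(0)*conj(1) + 4*(0)*conj(1)]
      = (1/16)[(4) + (-4) + (0) + (0) + (0) + (0) + (0)] = 0/16 = 0
  <chi_6*chi_7, chi_2> = (1/16)[1*(4)*conj(1) + 1*(-4)*conj(1) + 2*(0)*conj(1) + 2*(0)*conj(1) + 2*(0)*conj(1) + 4*(0)*conj(-1) + 4*(0)*conj(-1)]
      = (1/16)[(4) + (-4) + (0) + (0) + (0) + (0) + (0)] = 0/16 = 0
  <chi_6*chi_7, chi_3> = (1/16)[1*(4)*conj(1) + 1*(-4)*conj(1) + 2*(0)*conj(-1) + 2*(0)*conj(1) + 2*(0)*conj(-1) + 4*(0)*conj(1) + 4*(0)*conj(-1)]
      = (1/16)[(4) + (-4) + (0) + (0) + (0) + (0) + (0)] = 0/16 = 0
  <chi_6*chi_7, chi_4> = (1/16)[1*(4)*conj(1) + 1*(-4)*conj(1) + 2*(0)*conj(-1) + 2*(0)*conj(1) + 2*(0)*conj(-1) + 4*(0)*conj(-1) + 4*(0)*conj(1)]
      = (1/16)[(4) + (-4) + (0) + (0) + (0) + (0) + (0)] = 0/16 = 0
  <chi_6*chi_7, chi_5> = (1/16)[1*(4)*conj(2) + 1*(-4)*conj(-2) + 2*(0)*conj(sqrt(2)) + 2*(0)*conj(0) + 2*(0)*conj(-sqrt(2)) + 4*(0)*conj(0) + 4*(0)*conj(0)]
      = (1/16)[(8) + (8) + (0) + (0) + (0) + (0) + (0)] = 16/16 = 1
  <chi_6*chi_7, chi_6> = (1/16)[1*(4)*conj(2) + 1*(-4)*conj(2) + 2*(0)*conj(0) + 2*(0)*conj(-2) + 2*(0)*conj(0) + 4*(0)*conj(0) + 4*(0)*conj(0)]
      = (1/16)[(8) + (-8) + (0) + (0) + (0) + (0) + (0)] = 0/16 = 0
  <chi_6*chi_7, chi_7> = (1/16)[1*(4)*conj(2) + 1*(-4)*conj(-2) + 2*(0)*conj(-sqrt(2)) + 2*(0)*conj(0) + 2*(0)*conj(sqrt(2)) + 4*(0)*conj(0) + 4*(0)*conj(0)]
      = (1/16)[(8) + (8) + (0) + (0) + (0) + (0) + (0)] = 16/16 = 1
Hence the multiplicities are chi_5: 1, chi_7: 1. Dimension check: dim(chi_6)*dim(chi_7) = 2*2 = 4 and sum (mult * dim) = 1*2 + 1*2 = 4.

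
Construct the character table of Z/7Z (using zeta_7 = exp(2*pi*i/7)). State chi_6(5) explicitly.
Character table of Z/7Z (irreps indexed chi_0,...,chi_6 with chi_k(m) = zeta_7^(k*m), zeta_7 = exp(2*pi*i/7)):
  irrep \ class  {0} (size 1)  {1} (size 1)    {2} (size 1)    {3} (size 1)    {4} (size 1)    {5} (size 1)    {6} (size 1)  
  chi_0          1             1               1               1               1               1               1             
  chi_1          1             exp(2*I*pi/7)   exp(4*I*pi/7)   exp(6*I*pi/7)   exp(-6*I*pi/7)  exp(-4*I*pi/7)  exp(-2*I*pi/7)
  chi_2          1             exp(4*I*pi/7)   exp(-6*I*pi/7)  exp(-2*I*pi/7)  exp(2*I*pi/7)   exp(6*I*pi/7)   exp(-4*I*pi/7)
  chi_3          1             exp(6*I*pi/7)   exp(-2*I*pi/7)  exp(4*I*pi/7)   exp(-4*I*pi/7)  exp(2*I*pi/7)   exp(-6*I*pi/7)
  chi_4          1             exp(-6*I*pi/7)  exp(2*I*pi/7)   exp(-4*I*pi/7)  exp(4*I*pi/7)   exp(-2*I*pi/7)  exp(6*I*pi/7) 
  chi_5          1             exp(-4*I*pi/7)  exp(6*I*pi/7)   exp(2*I*pi/7)   exp(-2*I*pi/7)  exp(-6*I*pi/7)  exp(4*I*pi/7) 
  chi_6          1             exp(-2*I*pi/7)  exp(-4*I*pi/7)  exp(-6*I*pi/7)  exp(6*I*pi/7)   exp(4*I*pi/7)   exp(2*I*pi/7) 

Spot check: chi_6(5) = zeta_7^(6*5) = zeta_7^30 = exp(4*I*pi/7).

Argument: Z/7Z is abelian, so all 7 irreducible complex representations are 1-dimensional. They are given by chi_k(m) = zeta_7^(k*m) for k = 0,...,6. Row orthogonality: sum_m chi_k(m) conj(chi_l(m)) = 7 * [k = l].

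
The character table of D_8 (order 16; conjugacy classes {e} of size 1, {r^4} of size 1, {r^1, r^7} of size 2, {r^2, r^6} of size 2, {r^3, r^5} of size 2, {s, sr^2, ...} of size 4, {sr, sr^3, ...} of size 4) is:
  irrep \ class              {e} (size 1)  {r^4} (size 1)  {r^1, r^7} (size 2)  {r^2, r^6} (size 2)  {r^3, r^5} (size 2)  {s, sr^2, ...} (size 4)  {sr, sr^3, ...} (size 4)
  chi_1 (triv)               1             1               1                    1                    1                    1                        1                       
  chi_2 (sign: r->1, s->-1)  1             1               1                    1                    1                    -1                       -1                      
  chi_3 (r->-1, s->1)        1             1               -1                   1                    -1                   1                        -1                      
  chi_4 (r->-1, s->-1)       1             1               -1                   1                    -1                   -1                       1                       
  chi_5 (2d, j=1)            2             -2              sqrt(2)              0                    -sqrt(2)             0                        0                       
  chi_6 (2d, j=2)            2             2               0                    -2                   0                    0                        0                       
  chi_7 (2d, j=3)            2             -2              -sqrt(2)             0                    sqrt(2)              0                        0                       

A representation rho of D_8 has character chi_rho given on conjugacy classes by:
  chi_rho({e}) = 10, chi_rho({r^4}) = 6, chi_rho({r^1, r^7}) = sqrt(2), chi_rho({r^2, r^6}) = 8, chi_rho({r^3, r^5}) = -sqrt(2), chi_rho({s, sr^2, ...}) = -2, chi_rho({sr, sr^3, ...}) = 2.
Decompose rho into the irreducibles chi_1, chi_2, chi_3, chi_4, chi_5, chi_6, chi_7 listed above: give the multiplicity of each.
Multiplicities: chi_1: 2, chi_2: 2, chi_3: 1, chi_4: 3, chi_5: 1, chi_6: 0, chi_7: 0.

Details: Use <chi_rho, chi> = (1/|G|) sum_C |C| * chi_rho(C) * conj(chi(C)) with |G| = 16 for each irreducible chi in the table:
  <chi_rho, chi_1> = (1/16)[1*(10)*conj(1) + 1*(6)*conj(1) + 2*(sqrt(2))*conj(1) + 2*(8)*conj(1) + 2*(-sqrt(2))*conj(1) + 4*(-2)*conj(1) + 4*(2)*conj(1)]
      = (1/16)[(10) + (6) + (2*sqrt(2)) + (16) + (-2*sqrt(2)) + (-8) + (8)] = 32/16 = 2
  <chi_rho, chi_2> = (1/16)[1*(10)*conj(1) + 1*(6)*conj(1) + 2*(sqrt(2))*conj(1) + 2*(8)*conj(1) + 2*(-sqrt(2))*conj(1) + 4*(-2)*conj(-1) + 4*(2)*conj(-1)]
      = (1/16)[(10) + (6) + (2*sqrt(2)) + (16) + (-2*sqrt(2)) + (8) + (-8)] = 32/16 = 2
  <chi_rho, chi_3> = (1/16)[1*(10)*conj(1) + 1*(6)*conj(1) + 2*(sqrt(2))*conj(-1) + 2*(8)*conj(1) + 2*(-sqrt(2))*conj(-1) + 4*(-2)*conj(1) + 4*(2)*conj(-1)]
      = (1/16)[(10) + (6) + (-2*sqrt(2)) + (16) + (2*sqrt(2)) + (-8) + (-8)] = 16/16 = 1
  <chi_rho, chi_4> = (1/16)[1*(10)*conj(1) + 1*(6)*conj(1) + 2*(sqrt(2))*conj(-1) + 2*(8)*conj(1) + 2*(-sqrt(2))*conj(-1) + 4*(-2)*conj(-1) + 4*(2)*conj(1)]
      = (1/16)[(10) + (6) + (-2*sqrt(2)) + (16) + (2*sqrt(2)) + (8) + (8)] = 48/16 = 3
  <chi_rho, chi_5> = (1/16)[1*(10)*conj(2) + 1*(6)*conj(-2) + 2*(sqrt(2))*conj(sqrt(2)) + 2*(8)*conj(0) + 2*(-sqrt(2))*conj(-sqrt(2)) + 4*(-2)*conj(0) + 4*(2)*conj(0)]
      = (1/16)[(20) + (-12) + (4) + (0) + (4) + (0) + (0)] = 16/16 = 1
  <chi_rho, chi_6> = (1/16)[1*(10)*conj(2) + 1*(6)*conj(2) + 2*(sqrt(2))*conj(0) + 2*(8)*conj(-2) + 2*(-sqrt(2))*conj(0) + 4*(-2)*conj(0) + 4*(2)*conj(0)]
      = (1/16)[(20) + (12) + (0) + (-32) + (0) + (0) + (0)] = 0/16 = 0
  <chi_rho, chi_7> = (1/16)[1*(10)*conj(2) + 1*(6)*conj(-2) + 2*(sqrt(2))*conj(-sqrt(2)) + 2*(8)*conj(0) + 2*(-sqrt(2))*conj(sqrt(2)) + 4*(-2)*conj(0) + 4*(2)*conj(0)]
      = (1/16)[(20) + (-12) + (-4) + (0) + (-4) + (0) + (0)] = 0/16 = 0
Dimension check: dim(rho) = sum (mult * dim) = 2*1 + 2*1 + 1*1 + 3*1 + 1*2 + 0*2 + 0*2 = 10 = chi_rho(e) = 10.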